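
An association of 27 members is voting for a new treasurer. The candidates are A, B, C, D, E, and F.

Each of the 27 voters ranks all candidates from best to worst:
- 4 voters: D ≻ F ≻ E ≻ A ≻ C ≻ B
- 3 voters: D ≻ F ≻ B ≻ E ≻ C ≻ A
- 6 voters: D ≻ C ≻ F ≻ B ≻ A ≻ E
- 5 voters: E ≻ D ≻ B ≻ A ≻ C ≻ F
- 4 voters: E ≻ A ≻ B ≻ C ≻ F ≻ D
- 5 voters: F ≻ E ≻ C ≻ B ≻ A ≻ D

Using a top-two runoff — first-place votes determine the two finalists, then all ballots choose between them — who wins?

Round 1 first-place votes: A 0, B 0, C 0, D 13, E 9, F 5. D and E advance.
Runoff: D is ranked above E on 13 ballots, E above D on 14.

E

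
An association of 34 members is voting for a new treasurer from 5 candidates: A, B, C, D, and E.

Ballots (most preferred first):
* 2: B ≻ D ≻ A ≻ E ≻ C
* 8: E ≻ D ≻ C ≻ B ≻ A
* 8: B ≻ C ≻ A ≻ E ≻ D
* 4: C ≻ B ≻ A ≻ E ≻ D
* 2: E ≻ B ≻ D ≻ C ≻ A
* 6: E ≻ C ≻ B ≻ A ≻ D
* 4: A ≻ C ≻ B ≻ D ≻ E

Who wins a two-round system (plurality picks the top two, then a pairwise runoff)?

B

Round 1 first-place votes: A 4, B 10, C 4, D 0, E 16. E and B advance.
Runoff: E is ranked above B on 16 ballots, B above E on 18.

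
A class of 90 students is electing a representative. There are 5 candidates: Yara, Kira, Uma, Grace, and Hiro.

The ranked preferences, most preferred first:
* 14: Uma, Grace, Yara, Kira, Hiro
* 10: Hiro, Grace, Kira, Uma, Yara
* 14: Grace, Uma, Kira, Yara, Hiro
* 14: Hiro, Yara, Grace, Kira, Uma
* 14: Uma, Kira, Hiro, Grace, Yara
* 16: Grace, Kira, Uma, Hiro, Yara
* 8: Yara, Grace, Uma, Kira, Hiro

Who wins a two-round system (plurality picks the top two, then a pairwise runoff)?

Grace

Round 1 first-place votes: Yara 8, Kira 0, Uma 28, Grace 30, Hiro 24. Grace and Uma advance.
Runoff: Grace is ranked above Uma on 62 ballots, Uma above Grace on 28.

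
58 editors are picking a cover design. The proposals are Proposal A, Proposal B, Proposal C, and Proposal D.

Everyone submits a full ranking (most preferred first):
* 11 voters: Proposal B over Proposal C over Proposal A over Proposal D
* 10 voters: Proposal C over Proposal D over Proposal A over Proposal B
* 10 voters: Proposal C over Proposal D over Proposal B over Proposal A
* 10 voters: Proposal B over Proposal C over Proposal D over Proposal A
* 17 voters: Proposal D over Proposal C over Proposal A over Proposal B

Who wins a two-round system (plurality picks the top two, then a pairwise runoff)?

Round 1 first-place votes: Proposal A 0, Proposal B 21, Proposal C 20, Proposal D 17. Proposal B and Proposal C advance.
Runoff: Proposal B is ranked above Proposal C on 21 ballots, Proposal C above Proposal B on 37.

Proposal C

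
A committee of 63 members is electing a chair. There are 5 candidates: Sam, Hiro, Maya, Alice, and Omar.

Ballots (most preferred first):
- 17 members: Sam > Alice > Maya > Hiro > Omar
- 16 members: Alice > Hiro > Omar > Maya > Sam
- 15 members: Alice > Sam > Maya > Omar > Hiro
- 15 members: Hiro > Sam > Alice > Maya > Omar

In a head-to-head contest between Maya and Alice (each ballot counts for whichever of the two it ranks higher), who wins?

Alice

Maya is ranked above Alice on 0 ballots; Alice above Maya on 63.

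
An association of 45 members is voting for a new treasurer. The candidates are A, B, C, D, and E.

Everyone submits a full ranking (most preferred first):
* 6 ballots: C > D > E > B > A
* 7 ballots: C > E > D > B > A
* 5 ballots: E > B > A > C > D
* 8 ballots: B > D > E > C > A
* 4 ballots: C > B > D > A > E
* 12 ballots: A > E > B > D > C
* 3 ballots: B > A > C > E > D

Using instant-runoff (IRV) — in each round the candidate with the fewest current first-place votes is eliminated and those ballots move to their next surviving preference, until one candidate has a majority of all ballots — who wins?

B

Round 1: A 12, B 11, C 17, D 0, E 5. D eliminated.
Round 2: A 12, B 11, C 17, E 5. E eliminated.
Round 3: A 12, B 16, C 17. A eliminated.
Round 4: B 28, C 17. B has a majority (≥23).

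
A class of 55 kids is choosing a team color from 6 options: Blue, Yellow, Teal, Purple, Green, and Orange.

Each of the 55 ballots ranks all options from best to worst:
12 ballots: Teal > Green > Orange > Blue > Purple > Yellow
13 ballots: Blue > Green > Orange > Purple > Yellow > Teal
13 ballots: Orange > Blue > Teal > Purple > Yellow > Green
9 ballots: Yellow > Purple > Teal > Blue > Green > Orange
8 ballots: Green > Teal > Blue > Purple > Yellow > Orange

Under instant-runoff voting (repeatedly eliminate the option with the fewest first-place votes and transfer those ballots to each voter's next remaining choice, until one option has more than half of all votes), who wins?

Round 1: Blue 13, Yellow 9, Teal 12, Purple 0, Green 8, Orange 13. Purple eliminated.
Round 2: Blue 13, Yellow 9, Teal 12, Green 8, Orange 13. Green eliminated.
Round 3: Blue 13, Yellow 9, Teal 20, Orange 13. Yellow eliminated.
Round 4: Blue 13, Teal 29, Orange 13. Teal has a majority (≥28).

Teal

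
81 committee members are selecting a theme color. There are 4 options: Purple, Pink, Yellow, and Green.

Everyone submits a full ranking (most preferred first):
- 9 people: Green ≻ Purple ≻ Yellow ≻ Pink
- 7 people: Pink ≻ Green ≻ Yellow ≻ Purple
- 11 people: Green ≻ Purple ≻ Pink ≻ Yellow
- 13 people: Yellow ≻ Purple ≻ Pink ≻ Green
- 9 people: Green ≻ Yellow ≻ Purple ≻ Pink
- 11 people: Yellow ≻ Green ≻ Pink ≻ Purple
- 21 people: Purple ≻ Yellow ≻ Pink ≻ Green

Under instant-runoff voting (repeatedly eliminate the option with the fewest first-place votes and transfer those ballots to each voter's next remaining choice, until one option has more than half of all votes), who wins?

Round 1: Purple 21, Pink 7, Yellow 24, Green 29. Pink eliminated.
Round 2: Purple 21, Yellow 24, Green 36. Purple eliminated.
Round 3: Yellow 45, Green 36. Yellow has a majority (≥41).

Yellow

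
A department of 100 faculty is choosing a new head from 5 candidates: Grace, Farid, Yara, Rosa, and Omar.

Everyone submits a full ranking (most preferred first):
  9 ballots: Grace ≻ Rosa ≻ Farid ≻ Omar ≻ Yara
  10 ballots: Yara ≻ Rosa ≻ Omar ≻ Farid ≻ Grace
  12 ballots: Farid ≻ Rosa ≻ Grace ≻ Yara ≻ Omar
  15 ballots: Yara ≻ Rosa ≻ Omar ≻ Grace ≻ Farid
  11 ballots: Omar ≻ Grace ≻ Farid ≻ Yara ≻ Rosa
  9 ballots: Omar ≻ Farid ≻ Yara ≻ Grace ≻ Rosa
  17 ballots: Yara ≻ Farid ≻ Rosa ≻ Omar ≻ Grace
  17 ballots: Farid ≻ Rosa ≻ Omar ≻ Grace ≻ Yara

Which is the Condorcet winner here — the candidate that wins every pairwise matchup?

Farid

Farid vs Grace: 65–35
Farid vs Yara: 58–42
Farid vs Rosa: 66–34
Farid vs Omar: 55–45
Farid beats every other candidate.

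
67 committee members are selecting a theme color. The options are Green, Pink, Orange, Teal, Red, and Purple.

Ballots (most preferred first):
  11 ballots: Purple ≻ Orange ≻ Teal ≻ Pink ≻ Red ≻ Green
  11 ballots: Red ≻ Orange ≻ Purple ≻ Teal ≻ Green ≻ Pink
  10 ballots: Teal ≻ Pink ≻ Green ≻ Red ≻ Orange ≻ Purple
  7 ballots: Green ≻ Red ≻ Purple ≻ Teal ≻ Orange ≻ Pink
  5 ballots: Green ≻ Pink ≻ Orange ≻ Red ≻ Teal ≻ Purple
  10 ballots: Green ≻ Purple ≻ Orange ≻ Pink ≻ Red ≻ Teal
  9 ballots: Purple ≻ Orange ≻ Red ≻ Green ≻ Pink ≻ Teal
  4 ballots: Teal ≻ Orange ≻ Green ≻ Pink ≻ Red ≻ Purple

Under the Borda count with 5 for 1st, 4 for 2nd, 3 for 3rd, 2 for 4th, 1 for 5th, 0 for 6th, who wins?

Orange

Green: 11×0 + 11×1 + 10×3 + 7×5 + 5×5 + 10×5 + 9×2 + 4×3 = 181
Pink: 11×2 + 11×0 + 10×4 + 7×0 + 5×4 + 10×2 + 9×1 + 4×2 = 119
Orange: 11×4 + 11×4 + 10×1 + 7×1 + 5×3 + 10×3 + 9×4 + 4×4 = 202
Teal: 11×3 + 11×2 + 10×5 + 7×2 + 5×1 + 10×0 + 9×0 + 4×5 = 144
Red: 11×1 + 11×5 + 10×2 + 7×4 + 5×2 + 10×1 + 9×3 + 4×1 = 165
Purple: 11×5 + 11×3 + 10×0 + 7×3 + 5×0 + 10×4 + 9×5 + 4×0 = 194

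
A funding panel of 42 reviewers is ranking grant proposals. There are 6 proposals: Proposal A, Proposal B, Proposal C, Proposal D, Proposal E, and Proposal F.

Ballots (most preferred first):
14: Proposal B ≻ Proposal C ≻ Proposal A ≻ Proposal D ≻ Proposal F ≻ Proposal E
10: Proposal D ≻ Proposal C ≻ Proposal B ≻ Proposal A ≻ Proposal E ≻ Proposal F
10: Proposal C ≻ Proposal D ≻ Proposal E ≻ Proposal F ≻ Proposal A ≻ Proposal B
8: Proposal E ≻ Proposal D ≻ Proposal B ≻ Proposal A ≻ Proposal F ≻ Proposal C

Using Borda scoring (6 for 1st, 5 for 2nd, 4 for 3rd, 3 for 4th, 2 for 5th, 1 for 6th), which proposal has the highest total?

Proposal D

Proposal A: 14×4 + 10×3 + 10×2 + 8×3 = 130
Proposal B: 14×6 + 10×4 + 10×1 + 8×4 = 166
Proposal C: 14×5 + 10×5 + 10×6 + 8×1 = 188
Proposal D: 14×3 + 10×6 + 10×5 + 8×5 = 192
Proposal E: 14×1 + 10×2 + 10×4 + 8×6 = 122
Proposal F: 14×2 + 10×1 + 10×3 + 8×2 = 84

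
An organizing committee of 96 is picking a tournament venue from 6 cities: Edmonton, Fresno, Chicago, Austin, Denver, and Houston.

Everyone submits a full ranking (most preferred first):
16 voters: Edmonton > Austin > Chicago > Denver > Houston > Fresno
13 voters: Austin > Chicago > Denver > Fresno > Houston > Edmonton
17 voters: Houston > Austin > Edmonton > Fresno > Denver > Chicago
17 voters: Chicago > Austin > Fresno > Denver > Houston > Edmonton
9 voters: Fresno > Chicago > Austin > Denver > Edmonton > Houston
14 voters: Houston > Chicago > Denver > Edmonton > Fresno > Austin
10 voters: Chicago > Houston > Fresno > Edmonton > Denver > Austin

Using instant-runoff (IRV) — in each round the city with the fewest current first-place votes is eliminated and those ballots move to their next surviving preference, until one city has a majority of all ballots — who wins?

Round 1: Edmonton 16, Fresno 9, Chicago 27, Austin 13, Denver 0, Houston 31. Denver eliminated.
Round 2: Edmonton 16, Fresno 9, Chicago 27, Austin 13, Houston 31. Fresno eliminated.
Round 3: Edmonton 16, Chicago 36, Austin 13, Houston 31. Austin eliminated.
Round 4: Edmonton 16, Chicago 49, Houston 31. Chicago has a majority (≥49).

Chicago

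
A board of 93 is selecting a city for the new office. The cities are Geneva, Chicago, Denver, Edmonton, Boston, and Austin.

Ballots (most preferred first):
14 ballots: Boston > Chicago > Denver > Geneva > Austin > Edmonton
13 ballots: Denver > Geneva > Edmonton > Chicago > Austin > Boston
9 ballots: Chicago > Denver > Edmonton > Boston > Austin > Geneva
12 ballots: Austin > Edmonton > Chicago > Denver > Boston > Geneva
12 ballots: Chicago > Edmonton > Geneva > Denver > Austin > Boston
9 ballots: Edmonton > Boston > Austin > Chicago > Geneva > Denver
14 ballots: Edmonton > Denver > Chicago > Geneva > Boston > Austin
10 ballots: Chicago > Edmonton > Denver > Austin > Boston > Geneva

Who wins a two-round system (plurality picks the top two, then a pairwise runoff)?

Round 1 first-place votes: Geneva 0, Chicago 31, Denver 13, Edmonton 23, Boston 14, Austin 12. Chicago and Edmonton advance.
Runoff: Chicago is ranked above Edmonton on 45 ballots, Edmonton above Chicago on 48.

Edmonton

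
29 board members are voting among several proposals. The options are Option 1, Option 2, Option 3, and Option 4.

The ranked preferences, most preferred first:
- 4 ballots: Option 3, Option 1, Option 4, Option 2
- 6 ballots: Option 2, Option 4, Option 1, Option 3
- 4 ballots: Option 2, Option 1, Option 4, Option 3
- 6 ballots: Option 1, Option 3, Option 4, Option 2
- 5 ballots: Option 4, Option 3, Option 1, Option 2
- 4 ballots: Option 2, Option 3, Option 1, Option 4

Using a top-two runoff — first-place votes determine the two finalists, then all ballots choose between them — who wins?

Option 1

Round 1 first-place votes: Option 1 6, Option 2 14, Option 3 4, Option 4 5. Option 2 and Option 1 advance.
Runoff: Option 2 is ranked above Option 1 on 14 ballots, Option 1 above Option 2 on 15.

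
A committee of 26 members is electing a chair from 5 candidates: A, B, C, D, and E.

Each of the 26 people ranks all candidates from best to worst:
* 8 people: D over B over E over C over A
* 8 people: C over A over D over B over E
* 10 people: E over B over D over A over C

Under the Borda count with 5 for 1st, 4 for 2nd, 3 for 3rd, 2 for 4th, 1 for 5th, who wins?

D

A: 8×1 + 8×4 + 10×2 = 60
B: 8×4 + 8×2 + 10×4 = 88
C: 8×2 + 8×5 + 10×1 = 66
D: 8×5 + 8×3 + 10×3 = 94
E: 8×3 + 8×1 + 10×5 = 82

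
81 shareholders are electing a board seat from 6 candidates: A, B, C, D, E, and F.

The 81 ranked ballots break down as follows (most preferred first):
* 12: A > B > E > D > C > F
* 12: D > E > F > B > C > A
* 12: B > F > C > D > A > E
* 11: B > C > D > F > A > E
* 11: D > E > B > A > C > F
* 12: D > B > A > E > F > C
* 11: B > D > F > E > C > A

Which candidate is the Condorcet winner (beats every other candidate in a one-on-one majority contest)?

B

B vs A: 69–12
B vs C: 81–0
B vs D: 46–35
B vs E: 58–23
B vs F: 69–12
B beats every other candidate.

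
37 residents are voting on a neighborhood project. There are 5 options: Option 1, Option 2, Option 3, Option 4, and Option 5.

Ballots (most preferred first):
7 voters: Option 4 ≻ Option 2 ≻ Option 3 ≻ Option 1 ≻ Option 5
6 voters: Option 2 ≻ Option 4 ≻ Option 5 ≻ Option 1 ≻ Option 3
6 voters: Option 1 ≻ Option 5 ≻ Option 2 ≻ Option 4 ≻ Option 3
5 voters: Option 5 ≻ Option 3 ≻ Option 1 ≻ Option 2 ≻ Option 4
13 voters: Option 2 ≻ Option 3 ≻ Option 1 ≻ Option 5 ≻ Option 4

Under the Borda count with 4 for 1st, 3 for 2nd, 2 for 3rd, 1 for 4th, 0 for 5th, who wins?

Option 2

Option 1: 7×1 + 6×1 + 6×4 + 5×2 + 13×2 = 73
Option 2: 7×3 + 6×4 + 6×2 + 5×1 + 13×4 = 114
Option 3: 7×2 + 6×0 + 6×0 + 5×3 + 13×3 = 68
Option 4: 7×4 + 6×3 + 6×1 + 5×0 + 13×0 = 52
Option 5: 7×0 + 6×2 + 6×3 + 5×4 + 13×1 = 63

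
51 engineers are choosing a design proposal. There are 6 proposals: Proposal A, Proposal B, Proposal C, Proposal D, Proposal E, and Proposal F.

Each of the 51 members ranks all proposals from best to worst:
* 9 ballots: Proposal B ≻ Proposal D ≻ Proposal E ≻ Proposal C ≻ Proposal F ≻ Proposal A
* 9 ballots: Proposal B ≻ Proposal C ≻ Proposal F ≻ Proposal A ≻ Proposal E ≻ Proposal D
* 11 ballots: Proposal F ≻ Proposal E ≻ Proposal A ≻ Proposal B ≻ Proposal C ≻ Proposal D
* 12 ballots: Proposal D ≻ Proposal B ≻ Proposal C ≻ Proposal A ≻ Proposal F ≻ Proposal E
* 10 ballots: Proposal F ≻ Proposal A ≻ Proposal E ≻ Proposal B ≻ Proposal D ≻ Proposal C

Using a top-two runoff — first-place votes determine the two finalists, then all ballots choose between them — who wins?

Round 1 first-place votes: Proposal A 0, Proposal B 18, Proposal C 0, Proposal D 12, Proposal E 0, Proposal F 21. Proposal F and Proposal B advance.
Runoff: Proposal F is ranked above Proposal B on 21 ballots, Proposal B above Proposal F on 30.

Proposal B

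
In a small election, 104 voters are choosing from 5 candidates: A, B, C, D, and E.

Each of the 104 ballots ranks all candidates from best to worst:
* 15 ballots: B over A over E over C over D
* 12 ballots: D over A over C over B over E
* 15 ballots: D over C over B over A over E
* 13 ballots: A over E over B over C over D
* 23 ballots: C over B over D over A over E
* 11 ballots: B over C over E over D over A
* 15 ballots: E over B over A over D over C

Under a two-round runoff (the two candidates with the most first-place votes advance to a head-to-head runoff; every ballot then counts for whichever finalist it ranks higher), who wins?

B

Round 1 first-place votes: A 13, B 26, C 23, D 27, E 15. D and B advance.
Runoff: D is ranked above B on 27 ballots, B above D on 77.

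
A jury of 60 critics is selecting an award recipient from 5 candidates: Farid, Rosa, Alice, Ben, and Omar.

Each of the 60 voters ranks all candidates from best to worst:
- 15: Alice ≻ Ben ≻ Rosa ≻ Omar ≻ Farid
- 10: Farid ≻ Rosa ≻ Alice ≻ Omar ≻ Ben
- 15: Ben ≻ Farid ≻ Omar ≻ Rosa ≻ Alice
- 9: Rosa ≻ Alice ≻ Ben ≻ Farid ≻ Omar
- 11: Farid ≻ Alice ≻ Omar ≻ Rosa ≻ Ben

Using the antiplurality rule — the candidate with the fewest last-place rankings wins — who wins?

Last-place votes: Farid 15, Rosa 0, Alice 15, Ben 21, Omar 9.

Rosa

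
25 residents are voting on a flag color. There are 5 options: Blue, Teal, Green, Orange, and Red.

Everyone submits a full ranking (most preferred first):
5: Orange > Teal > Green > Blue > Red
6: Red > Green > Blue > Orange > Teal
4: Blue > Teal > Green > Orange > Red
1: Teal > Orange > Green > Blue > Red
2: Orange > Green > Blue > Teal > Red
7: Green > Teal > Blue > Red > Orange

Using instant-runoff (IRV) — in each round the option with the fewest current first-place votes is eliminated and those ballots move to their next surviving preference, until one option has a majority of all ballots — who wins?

Round 1: Blue 4, Teal 1, Green 7, Orange 7, Red 6. Teal eliminated.
Round 2: Blue 4, Green 7, Orange 8, Red 6. Blue eliminated.
Round 3: Green 11, Orange 8, Red 6. Red eliminated.
Round 4: Green 17, Orange 8. Green has a majority (≥13).

Green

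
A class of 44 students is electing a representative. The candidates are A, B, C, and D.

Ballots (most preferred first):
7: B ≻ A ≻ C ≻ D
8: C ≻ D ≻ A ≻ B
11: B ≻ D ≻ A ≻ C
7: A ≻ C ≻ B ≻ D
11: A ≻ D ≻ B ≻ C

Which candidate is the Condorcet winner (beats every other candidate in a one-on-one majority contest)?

A

A vs B: 26–18
A vs C: 36–8
A vs D: 25–19
A beats every other candidate.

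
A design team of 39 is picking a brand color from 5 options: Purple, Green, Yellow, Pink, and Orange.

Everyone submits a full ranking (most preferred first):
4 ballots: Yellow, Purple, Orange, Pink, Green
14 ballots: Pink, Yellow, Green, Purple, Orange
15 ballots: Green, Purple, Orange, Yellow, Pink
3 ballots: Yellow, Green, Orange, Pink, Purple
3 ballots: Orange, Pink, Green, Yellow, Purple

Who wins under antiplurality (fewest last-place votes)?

Yellow

Last-place votes: Purple 6, Green 4, Yellow 0, Pink 15, Orange 14.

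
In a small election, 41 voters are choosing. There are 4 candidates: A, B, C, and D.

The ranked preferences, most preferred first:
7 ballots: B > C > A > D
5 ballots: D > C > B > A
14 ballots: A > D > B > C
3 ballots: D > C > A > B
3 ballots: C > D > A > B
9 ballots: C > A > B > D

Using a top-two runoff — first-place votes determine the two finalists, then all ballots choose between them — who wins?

Round 1 first-place votes: A 14, B 7, C 12, D 8. A and C advance.
Runoff: A is ranked above C on 14 ballots, C above A on 27.

C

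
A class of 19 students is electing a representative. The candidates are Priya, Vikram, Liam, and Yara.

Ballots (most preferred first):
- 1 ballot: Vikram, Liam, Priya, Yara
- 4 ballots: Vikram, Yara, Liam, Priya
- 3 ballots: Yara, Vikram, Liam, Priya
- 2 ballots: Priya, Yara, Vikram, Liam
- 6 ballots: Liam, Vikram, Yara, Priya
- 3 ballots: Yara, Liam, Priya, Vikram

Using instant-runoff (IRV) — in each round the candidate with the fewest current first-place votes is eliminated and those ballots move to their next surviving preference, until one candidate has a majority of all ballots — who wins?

Round 1: Priya 2, Vikram 5, Liam 6, Yara 6. Priya eliminated.
Round 2: Vikram 5, Liam 6, Yara 8. Vikram eliminated.
Round 3: Liam 7, Yara 12. Yara has a majority (≥10).

Yara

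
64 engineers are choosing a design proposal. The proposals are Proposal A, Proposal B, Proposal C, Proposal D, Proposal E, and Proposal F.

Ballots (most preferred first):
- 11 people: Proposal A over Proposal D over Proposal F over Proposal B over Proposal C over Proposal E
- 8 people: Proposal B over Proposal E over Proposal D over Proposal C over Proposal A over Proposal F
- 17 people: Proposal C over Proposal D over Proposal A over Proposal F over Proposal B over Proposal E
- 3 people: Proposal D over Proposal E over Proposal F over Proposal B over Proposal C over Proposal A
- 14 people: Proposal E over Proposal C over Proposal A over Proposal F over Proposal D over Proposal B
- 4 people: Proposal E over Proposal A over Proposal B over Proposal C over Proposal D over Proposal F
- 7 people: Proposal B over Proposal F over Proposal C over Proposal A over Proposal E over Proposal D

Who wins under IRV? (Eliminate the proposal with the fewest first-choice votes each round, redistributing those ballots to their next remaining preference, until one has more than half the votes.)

Proposal B

Round 1: Proposal A 11, Proposal B 15, Proposal C 17, Proposal D 3, Proposal E 18, Proposal F 0. Proposal F eliminated.
Round 2: Proposal A 11, Proposal B 15, Proposal C 17, Proposal D 3, Proposal E 18. Proposal D eliminated.
Round 3: Proposal A 11, Proposal B 15, Proposal C 17, Proposal E 21. Proposal A eliminated.
Round 4: Proposal B 26, Proposal C 17, Proposal E 21. Proposal C eliminated.
Round 5: Proposal B 43, Proposal E 21. Proposal B has a majority (≥33).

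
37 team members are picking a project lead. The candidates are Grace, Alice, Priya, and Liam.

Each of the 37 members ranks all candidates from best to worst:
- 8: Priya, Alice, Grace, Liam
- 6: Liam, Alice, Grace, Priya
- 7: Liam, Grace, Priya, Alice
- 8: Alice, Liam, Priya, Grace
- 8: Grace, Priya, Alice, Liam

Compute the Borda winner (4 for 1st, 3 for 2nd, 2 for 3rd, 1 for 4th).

Grace: 8×2 + 6×2 + 7×3 + 8×1 + 8×4 = 89
Alice: 8×3 + 6×3 + 7×1 + 8×4 + 8×2 = 97
Priya: 8×4 + 6×1 + 7×2 + 8×2 + 8×3 = 92
Liam: 8×1 + 6×4 + 7×4 + 8×3 + 8×1 = 92

Alice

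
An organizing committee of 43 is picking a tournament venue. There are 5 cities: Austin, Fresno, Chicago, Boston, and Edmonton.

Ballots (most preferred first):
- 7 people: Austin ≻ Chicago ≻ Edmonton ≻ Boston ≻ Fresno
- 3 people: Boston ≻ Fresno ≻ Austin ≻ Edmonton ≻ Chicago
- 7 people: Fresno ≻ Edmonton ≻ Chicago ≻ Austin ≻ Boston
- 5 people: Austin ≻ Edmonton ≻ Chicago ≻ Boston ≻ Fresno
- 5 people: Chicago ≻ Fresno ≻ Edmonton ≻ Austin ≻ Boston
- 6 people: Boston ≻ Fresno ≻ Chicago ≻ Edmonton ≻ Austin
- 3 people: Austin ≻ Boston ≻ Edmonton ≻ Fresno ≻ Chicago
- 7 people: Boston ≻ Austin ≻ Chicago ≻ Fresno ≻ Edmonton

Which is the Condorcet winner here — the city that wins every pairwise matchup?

Austin vs Fresno: 22–21
Austin vs Chicago: 25–18
Austin vs Boston: 27–16
Austin vs Edmonton: 25–18
Austin beats every other city.

Austin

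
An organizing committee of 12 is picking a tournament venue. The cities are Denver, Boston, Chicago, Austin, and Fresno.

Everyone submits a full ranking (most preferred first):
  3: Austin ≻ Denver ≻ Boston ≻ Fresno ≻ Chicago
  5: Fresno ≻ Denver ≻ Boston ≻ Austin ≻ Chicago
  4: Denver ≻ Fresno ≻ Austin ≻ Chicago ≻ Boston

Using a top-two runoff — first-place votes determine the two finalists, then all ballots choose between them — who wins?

Round 1 first-place votes: Denver 4, Boston 0, Chicago 0, Austin 3, Fresno 5. Fresno and Denver advance.
Runoff: Fresno is ranked above Denver on 5 ballots, Denver above Fresno on 7.

Denver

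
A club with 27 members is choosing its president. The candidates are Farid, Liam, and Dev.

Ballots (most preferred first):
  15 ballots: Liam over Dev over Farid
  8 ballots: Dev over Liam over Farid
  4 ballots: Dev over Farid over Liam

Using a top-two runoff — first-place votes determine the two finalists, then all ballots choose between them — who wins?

Liam

Round 1 first-place votes: Farid 0, Liam 15, Dev 12. Liam and Dev advance.
Runoff: Liam is ranked above Dev on 15 ballots, Dev above Liam on 12.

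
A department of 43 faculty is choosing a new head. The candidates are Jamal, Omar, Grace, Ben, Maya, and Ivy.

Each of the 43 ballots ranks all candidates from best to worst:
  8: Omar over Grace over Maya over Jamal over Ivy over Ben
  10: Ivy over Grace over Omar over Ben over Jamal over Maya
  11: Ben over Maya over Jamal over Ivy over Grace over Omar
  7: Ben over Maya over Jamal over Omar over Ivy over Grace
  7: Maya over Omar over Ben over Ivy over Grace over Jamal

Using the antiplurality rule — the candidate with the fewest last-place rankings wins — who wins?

Ivy

Last-place votes: Jamal 7, Omar 11, Grace 7, Ben 8, Maya 10, Ivy 0.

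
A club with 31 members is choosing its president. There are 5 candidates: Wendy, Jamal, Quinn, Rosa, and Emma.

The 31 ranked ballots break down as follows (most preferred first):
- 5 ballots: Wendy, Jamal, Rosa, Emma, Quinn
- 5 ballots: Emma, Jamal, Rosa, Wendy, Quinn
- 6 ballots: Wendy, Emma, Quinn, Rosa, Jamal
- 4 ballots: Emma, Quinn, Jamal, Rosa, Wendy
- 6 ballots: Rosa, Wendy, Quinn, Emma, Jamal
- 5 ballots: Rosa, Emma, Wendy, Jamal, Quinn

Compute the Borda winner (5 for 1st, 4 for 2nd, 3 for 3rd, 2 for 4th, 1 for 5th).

Emma

Wendy: 5×5 + 5×2 + 6×5 + 4×1 + 6×4 + 5×3 = 108
Jamal: 5×4 + 5×4 + 6×1 + 4×3 + 6×1 + 5×2 = 74
Quinn: 5×1 + 5×1 + 6×3 + 4×4 + 6×3 + 5×1 = 67
Rosa: 5×3 + 5×3 + 6×2 + 4×2 + 6×5 + 5×5 = 105
Emma: 5×2 + 5×5 + 6×4 + 4×5 + 6×2 + 5×4 = 111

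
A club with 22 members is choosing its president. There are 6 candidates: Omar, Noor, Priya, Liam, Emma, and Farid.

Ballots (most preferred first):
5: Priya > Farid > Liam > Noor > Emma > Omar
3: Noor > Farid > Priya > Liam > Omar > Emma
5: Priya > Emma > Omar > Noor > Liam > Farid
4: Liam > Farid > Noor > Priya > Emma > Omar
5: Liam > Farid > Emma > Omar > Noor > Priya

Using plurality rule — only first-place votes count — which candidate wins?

Priya

First-place votes: Omar 0, Noor 3, Priya 10, Liam 9, Emma 0, Farid 0.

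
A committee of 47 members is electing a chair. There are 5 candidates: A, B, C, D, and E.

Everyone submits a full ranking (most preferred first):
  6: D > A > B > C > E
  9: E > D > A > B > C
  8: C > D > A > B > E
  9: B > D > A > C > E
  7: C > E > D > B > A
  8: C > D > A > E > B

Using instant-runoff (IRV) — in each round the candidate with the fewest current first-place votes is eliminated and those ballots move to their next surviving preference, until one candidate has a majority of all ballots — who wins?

B

Round 1: A 0, B 9, C 23, D 6, E 9. A eliminated.
Round 2: B 9, C 23, D 6, E 9. D eliminated.
Round 3: B 15, C 23, E 9. E eliminated.
Round 4: B 24, C 23. B has a majority (≥24).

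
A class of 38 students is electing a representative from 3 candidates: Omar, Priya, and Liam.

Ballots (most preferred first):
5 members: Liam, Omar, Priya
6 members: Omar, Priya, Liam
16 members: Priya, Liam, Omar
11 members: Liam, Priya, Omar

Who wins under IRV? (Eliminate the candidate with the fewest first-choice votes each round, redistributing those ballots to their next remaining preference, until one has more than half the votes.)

Priya

Round 1: Omar 6, Priya 16, Liam 16. Omar eliminated.
Round 2: Priya 22, Liam 16. Priya has a majority (≥20).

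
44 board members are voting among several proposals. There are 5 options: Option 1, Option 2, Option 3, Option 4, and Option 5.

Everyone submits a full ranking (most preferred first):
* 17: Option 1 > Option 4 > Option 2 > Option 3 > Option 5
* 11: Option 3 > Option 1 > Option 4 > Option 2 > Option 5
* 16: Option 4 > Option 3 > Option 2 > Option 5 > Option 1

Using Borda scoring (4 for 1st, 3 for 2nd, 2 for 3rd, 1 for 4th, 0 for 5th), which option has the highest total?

Option 4

Option 1: 17×4 + 11×3 + 16×0 = 101
Option 2: 17×2 + 11×1 + 16×2 = 77
Option 3: 17×1 + 11×4 + 16×3 = 109
Option 4: 17×3 + 11×2 + 16×4 = 137
Option 5: 17×0 + 11×0 + 16×1 = 16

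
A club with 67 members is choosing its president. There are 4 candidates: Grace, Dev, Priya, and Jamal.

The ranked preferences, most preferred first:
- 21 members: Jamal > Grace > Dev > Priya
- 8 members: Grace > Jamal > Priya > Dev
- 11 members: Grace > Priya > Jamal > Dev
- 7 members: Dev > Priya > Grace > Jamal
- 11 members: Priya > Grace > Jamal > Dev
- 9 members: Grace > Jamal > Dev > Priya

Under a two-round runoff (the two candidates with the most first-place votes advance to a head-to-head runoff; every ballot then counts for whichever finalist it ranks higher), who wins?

Round 1 first-place votes: Grace 28, Dev 7, Priya 11, Jamal 21. Grace and Jamal advance.
Runoff: Grace is ranked above Jamal on 46 ballots, Jamal above Grace on 21.

Grace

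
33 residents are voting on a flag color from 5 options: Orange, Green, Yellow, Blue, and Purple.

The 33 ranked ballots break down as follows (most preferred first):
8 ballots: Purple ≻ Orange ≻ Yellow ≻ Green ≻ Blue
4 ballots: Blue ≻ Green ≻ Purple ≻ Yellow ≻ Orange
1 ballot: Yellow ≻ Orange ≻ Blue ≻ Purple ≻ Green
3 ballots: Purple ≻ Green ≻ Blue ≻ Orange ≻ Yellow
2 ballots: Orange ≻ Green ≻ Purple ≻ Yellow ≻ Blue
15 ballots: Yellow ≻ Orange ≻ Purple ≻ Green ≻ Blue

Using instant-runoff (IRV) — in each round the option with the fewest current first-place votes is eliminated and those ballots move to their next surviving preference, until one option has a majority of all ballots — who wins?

Round 1: Orange 2, Green 0, Yellow 16, Blue 4, Purple 11. Green eliminated.
Round 2: Orange 2, Yellow 16, Blue 4, Purple 11. Orange eliminated.
Round 3: Yellow 16, Blue 4, Purple 13. Blue eliminated.
Round 4: Yellow 16, Purple 17. Purple has a majority (≥17).

Purple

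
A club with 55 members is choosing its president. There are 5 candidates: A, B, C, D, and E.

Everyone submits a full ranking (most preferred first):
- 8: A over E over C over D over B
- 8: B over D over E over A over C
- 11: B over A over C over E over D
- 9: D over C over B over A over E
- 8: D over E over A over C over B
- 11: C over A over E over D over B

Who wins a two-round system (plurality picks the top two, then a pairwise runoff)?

Round 1 first-place votes: A 8, B 19, C 11, D 17, E 0. B and D advance.
Runoff: B is ranked above D on 19 ballots, D above B on 36.

D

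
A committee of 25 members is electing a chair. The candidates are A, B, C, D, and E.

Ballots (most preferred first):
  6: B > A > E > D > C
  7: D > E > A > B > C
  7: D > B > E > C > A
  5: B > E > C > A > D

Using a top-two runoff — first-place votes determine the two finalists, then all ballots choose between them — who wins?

Round 1 first-place votes: A 0, B 11, C 0, D 14, E 0. D and B advance.
Runoff: D is ranked above B on 14 ballots, B above D on 11.

D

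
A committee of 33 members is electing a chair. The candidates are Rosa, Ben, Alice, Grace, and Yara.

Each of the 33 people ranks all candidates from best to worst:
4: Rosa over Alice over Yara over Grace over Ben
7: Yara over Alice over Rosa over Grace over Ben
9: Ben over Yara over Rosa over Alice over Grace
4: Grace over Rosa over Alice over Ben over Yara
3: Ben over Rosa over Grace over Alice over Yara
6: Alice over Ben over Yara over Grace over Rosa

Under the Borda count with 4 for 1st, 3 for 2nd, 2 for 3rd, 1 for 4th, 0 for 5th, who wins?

Rosa: 4×4 + 7×2 + 9×2 + 4×3 + 3×3 + 6×0 = 69
Ben: 4×0 + 7×0 + 9×4 + 4×1 + 3×4 + 6×3 = 70
Alice: 4×3 + 7×3 + 9×1 + 4×2 + 3×1 + 6×4 = 77
Grace: 4×1 + 7×1 + 9×0 + 4×4 + 3×2 + 6×1 = 39
Yara: 4×2 + 7×4 + 9×3 + 4×0 + 3×0 + 6×2 = 75

Alice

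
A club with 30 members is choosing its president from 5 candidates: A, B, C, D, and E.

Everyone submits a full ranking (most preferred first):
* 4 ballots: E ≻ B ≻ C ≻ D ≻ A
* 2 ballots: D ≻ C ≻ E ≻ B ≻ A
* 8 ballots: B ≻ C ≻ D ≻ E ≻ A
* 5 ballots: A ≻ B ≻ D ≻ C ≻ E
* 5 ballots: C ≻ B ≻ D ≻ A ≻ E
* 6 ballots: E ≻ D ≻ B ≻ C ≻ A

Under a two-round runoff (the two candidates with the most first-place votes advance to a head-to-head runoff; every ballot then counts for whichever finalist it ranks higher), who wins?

Round 1 first-place votes: A 5, B 8, C 5, D 2, E 10. E and B advance.
Runoff: E is ranked above B on 12 ballots, B above E on 18.

B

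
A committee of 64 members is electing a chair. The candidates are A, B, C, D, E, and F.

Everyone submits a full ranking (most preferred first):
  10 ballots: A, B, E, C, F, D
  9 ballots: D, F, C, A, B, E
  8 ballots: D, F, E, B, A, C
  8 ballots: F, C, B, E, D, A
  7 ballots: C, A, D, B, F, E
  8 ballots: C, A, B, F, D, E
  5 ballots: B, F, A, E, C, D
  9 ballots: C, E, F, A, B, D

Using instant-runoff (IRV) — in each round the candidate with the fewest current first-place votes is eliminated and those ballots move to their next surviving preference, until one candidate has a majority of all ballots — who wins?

C

Round 1: A 10, B 5, C 24, D 17, E 0, F 8. E eliminated.
Round 2: A 10, B 5, C 24, D 17, F 8. B eliminated.
Round 3: A 10, C 24, D 17, F 13. A eliminated.
Round 4: C 34, D 17, F 13. C has a majority (≥33).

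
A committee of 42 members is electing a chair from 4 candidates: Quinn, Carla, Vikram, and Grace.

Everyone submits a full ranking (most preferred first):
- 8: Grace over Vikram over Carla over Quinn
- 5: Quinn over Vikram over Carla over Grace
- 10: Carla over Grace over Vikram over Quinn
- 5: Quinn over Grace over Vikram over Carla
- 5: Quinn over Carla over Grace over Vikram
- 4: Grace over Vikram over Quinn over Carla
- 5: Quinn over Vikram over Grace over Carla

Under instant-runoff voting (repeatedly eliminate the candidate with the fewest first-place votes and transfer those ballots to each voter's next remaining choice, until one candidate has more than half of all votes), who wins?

Grace

Round 1: Quinn 20, Carla 10, Vikram 0, Grace 12. Vikram eliminated.
Round 2: Quinn 20, Carla 10, Grace 12. Carla eliminated.
Round 3: Quinn 20, Grace 22. Grace has a majority (≥22).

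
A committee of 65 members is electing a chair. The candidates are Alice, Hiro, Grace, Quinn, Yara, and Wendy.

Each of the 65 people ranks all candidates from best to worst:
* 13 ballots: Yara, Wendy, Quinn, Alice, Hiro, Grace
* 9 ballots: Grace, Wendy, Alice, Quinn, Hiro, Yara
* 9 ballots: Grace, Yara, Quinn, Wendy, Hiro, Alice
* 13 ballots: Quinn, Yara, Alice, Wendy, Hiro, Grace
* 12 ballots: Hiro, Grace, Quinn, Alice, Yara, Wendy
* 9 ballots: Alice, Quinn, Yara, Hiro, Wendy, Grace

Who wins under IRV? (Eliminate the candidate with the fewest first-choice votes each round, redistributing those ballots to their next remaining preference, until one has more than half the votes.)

Quinn

Round 1: Alice 9, Hiro 12, Grace 18, Quinn 13, Yara 13, Wendy 0. Wendy eliminated.
Round 2: Alice 9, Hiro 12, Grace 18, Quinn 13, Yara 13. Alice eliminated.
Round 3: Hiro 12, Grace 18, Quinn 22, Yara 13. Hiro eliminated.
Round 4: Grace 30, Quinn 22, Yara 13. Yara eliminated.
Round 5: Grace 30, Quinn 35. Quinn has a majority (≥33).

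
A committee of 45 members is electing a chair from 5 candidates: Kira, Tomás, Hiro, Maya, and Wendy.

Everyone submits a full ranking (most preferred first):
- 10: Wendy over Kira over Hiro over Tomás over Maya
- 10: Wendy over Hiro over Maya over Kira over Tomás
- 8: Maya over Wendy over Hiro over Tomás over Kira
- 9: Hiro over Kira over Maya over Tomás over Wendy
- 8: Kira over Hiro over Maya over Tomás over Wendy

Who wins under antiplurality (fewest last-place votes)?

Last-place votes: Kira 8, Tomás 10, Hiro 0, Maya 10, Wendy 17.

Hiro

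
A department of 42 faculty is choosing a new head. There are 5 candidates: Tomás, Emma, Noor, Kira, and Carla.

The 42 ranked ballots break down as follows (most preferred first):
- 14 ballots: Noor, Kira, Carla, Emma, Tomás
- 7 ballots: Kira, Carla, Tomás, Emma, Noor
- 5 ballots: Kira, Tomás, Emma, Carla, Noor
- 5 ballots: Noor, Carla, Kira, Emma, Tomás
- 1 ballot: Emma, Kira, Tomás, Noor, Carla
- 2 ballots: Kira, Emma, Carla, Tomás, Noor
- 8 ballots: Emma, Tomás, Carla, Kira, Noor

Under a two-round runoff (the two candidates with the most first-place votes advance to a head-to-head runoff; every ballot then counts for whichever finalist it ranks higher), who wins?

Round 1 first-place votes: Tomás 0, Emma 9, Noor 19, Kira 14, Carla 0. Noor and Kira advance.
Runoff: Noor is ranked above Kira on 19 ballots, Kira above Noor on 23.

Kira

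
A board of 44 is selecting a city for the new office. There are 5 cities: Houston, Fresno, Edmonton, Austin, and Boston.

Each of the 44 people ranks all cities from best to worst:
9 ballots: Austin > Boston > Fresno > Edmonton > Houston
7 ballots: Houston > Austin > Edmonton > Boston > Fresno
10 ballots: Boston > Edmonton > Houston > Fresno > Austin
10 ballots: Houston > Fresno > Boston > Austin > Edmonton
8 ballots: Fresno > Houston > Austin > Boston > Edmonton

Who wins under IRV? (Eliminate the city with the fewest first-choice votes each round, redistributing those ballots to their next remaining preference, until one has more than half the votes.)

Round 1: Houston 17, Fresno 8, Edmonton 0, Austin 9, Boston 10. Edmonton eliminated.
Round 2: Houston 17, Fresno 8, Austin 9, Boston 10. Fresno eliminated.
Round 3: Houston 25, Austin 9, Boston 10. Houston has a majority (≥23).

Houston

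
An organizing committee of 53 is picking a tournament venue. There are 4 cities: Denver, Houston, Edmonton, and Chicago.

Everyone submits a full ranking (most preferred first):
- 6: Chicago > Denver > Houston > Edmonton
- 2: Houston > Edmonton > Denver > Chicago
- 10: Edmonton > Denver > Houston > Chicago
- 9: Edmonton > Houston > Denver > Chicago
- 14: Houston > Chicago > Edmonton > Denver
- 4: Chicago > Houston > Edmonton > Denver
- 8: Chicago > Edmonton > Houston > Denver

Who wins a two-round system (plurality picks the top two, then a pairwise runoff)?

Round 1 first-place votes: Denver 0, Houston 16, Edmonton 19, Chicago 18. Edmonton and Chicago advance.
Runoff: Edmonton is ranked above Chicago on 21 ballots, Chicago above Edmonton on 32.

Chicago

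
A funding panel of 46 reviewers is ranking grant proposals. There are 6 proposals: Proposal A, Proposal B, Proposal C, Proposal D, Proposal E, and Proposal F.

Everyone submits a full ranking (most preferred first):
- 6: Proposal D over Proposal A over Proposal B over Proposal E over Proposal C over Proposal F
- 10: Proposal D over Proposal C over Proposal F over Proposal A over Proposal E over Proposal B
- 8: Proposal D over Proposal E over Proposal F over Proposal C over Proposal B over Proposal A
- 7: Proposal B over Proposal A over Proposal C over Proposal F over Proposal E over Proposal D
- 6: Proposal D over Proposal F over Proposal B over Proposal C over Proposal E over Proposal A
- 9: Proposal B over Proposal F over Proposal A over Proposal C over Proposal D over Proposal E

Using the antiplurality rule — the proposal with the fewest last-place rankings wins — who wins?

Last-place votes: Proposal A 14, Proposal B 10, Proposal C 0, Proposal D 7, Proposal E 9, Proposal F 6.

Proposal C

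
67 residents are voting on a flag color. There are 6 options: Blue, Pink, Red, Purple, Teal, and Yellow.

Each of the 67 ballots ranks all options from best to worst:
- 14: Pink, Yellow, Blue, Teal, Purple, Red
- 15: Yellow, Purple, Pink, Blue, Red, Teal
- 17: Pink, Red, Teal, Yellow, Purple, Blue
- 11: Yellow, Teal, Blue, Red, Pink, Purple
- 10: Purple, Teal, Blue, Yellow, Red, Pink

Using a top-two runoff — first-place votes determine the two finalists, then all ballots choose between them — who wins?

Round 1 first-place votes: Blue 0, Pink 31, Red 0, Purple 10, Teal 0, Yellow 26. Pink and Yellow advance.
Runoff: Pink is ranked above Yellow on 31 ballots, Yellow above Pink on 36.

Yellow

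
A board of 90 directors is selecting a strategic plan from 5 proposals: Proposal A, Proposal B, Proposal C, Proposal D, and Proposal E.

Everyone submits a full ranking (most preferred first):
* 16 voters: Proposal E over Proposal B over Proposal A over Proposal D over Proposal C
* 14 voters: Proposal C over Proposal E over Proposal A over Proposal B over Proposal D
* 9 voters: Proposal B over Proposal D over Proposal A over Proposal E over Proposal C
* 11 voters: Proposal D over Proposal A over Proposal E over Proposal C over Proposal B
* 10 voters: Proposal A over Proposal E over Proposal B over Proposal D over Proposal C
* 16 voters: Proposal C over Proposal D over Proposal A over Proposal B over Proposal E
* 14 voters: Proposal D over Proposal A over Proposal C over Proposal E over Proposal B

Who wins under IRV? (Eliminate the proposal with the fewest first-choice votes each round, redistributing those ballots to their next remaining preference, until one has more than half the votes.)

Proposal D

Round 1: Proposal A 10, Proposal B 9, Proposal C 30, Proposal D 25, Proposal E 16. Proposal B eliminated.
Round 2: Proposal A 10, Proposal C 30, Proposal D 34, Proposal E 16. Proposal A eliminated.
Round 3: Proposal C 30, Proposal D 34, Proposal E 26. Proposal E eliminated.
Round 4: Proposal C 30, Proposal D 60. Proposal D has a majority (≥46).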